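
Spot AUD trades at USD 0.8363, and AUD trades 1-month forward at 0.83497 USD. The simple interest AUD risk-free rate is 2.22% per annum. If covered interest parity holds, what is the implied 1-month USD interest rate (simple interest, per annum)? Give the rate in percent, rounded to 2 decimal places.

T = 1/12 years.
CIP gives F = S · g_USD/g_AUD, so g_USD/g_AUD = 0.83497/0.8363 = 0.9984097.
AUD growth factor: 1 + 0.0222×1/12 = 1.001850.
Hence g_USD = 1.0002568.
r = (1.0002568 − 1)/(1/12) = 0.003082 → 0.31%.

0.31%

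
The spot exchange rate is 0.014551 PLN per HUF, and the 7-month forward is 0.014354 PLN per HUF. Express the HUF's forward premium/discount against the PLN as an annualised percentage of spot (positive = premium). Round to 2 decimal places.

T = 7/12 years.
Period premium: (0.014354 − 0.014551)/0.014551 = -0.0135386.
Annualise by dividing by T: -0.0135386 / (7/12) = -0.023209 → -2.32%.

-2.32%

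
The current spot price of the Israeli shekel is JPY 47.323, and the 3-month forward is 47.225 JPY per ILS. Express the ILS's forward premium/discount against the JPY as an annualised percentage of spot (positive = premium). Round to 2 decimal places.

-0.83%

T = 3/12 years.
ILS trades forward at -0.20709% vs spot over the period.
×(1/T) gives -0.83% p.a.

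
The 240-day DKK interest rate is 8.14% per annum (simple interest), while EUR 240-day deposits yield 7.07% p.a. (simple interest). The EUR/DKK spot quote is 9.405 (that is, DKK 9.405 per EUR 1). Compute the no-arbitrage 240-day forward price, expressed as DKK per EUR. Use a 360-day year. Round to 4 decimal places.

9.4691

T = 240/360 years.
DKK growth factor: 1 + 0.0814×240/360 = 1.0542667.
Growth of 1 EUR over T: 1 + 0.0707×240/360 = 1.0471333.
Forward (DKK per EUR) = 9.405 × 1.0542667 / 1.0471333 = 9.469070.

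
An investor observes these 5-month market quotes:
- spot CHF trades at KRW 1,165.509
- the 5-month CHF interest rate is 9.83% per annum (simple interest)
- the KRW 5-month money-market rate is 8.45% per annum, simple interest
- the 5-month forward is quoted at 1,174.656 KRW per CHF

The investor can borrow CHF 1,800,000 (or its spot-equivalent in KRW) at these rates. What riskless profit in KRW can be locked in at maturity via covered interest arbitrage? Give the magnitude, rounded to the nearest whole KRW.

T = 5/12 years.
Keep in CHF, deliver into the forward: 1,800,000·1.040958333333·1174.656 = KRW 2,200,982,313.60.
Swap to KRW now, deposit: 1,800,000·1165.509·1.035208333333 = KRW 2,171,780,332.87.
The quoted forward overvalues CHF, so borrow KRW, buy CHF at spot, deposit the CHF at 9.83%, and sell the proceeds forward at 1,174.656.
The gap between the two covered legs is KRW 29,201,981.

KRW 29,201,981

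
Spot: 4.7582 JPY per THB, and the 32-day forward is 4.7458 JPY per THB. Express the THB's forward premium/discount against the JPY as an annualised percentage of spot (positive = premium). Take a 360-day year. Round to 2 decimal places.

-2.93%

T = 32/360 years.
THB trades forward at -0.26060% vs spot over the period.
Annualise by dividing by T: -0.0026060 / (32/360) = -0.029317 → -2.93%.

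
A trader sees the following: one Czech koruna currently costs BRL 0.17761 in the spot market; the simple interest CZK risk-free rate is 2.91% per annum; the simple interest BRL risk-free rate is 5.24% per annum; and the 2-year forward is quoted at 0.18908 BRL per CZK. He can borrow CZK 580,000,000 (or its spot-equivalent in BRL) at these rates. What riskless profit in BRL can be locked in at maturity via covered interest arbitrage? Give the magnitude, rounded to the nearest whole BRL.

T = 2 years.
Invest the CZK and cover forward: 580,000,000 × 1.058200 × 0.18908 = BRL 116,048,984.48.
Convert at spot and invest in BRL: 580,000,000 × 0.17761 × 1.104800 = BRL 113,809,646.24.
The quoted forward overvalues CZK, so borrow BRL, buy CZK at spot, deposit the CZK at 2.91%, and sell the proceeds forward at 0.18908.
The gap between the two covered legs is BRL 2,239,338.

BRL 2,239,338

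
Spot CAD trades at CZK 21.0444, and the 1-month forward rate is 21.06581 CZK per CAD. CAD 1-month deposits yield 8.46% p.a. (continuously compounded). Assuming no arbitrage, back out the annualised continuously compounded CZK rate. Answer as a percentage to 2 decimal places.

T = 1/12 years.
F/S = 21.06581/21.0444 = 1.0010174 = (growth of CZK) / (growth of CAD).
CAD growth factor: e^(0.0846×1/12) = 1.0070749.
So the CZK growth factor = 1.0080995.
Take logs: ln 1.0080995 / (1/12) = 0.096803, so 9.68%.

9.68%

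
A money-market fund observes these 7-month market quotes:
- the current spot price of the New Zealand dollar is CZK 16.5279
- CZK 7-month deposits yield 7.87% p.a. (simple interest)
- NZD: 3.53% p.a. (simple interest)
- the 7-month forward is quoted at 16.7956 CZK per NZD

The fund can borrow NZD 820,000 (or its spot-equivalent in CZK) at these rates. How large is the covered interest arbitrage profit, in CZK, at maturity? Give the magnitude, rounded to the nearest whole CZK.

CZK 119,080

T = 7/12 years.
Invest the NZD and cover forward: 820,000 × 1.0205916667 × 16.7956 = CZK 14,055,988.51.
Convert at spot and invest in CZK: 820,000 × 16.5279 × 1.0459083333 = CZK 14,175,068.04.
The quoted forward undervalues NZD, so borrow NZD, convert to CZK at spot, deposit the CZK at 7.87%, and buy NZD forward at 16.7956 to cover the loan.
Profit = 14,175,068.04 − 14,055,988.51 = CZK 119,080.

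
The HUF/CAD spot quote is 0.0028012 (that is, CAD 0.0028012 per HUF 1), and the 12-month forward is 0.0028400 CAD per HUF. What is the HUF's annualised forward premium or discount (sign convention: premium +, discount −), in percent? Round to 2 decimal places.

T = 1 year.
Period premium: (0.0028400 − 0.0028012)/0.0028012 = 0.0138512.
Annualise by dividing by T: 0.0138512 / 1 = 0.013851 → 1.39%.

+1.39%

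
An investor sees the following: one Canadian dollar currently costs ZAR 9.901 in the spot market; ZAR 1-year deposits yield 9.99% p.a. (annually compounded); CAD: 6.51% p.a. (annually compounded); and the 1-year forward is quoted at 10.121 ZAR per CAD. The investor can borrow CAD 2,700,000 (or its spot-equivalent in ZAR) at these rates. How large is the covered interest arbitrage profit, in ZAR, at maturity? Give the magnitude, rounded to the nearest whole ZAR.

ZAR 297,629

T = 1 year.
Route A — deposit CAD, sell forward: 2,700,000 × 1.065100 × 10.121 = ZAR 29,105,668.17.
Route B — convert at spot, deposit ZAR: 2,700,000 × 9.901 × 1.099900 = ZAR 29,403,296.73.
The quoted forward undervalues CAD, so borrow CAD, convert to ZAR at spot, deposit the ZAR at 9.99%, and buy CAD forward at 10.121 to cover the loan.
The gap between the two covered legs is ZAR 297,629.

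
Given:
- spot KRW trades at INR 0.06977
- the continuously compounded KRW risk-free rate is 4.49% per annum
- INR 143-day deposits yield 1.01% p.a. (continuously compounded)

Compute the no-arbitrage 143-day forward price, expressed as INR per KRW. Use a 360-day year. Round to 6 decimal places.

T = 143/360 years.
Growth of 1 INR over T: e^(0.0101×143/360) = 1.004020.
Growth of 1 KRW over T: e^(0.0449×143/360) = 1.0179953.
CIP: F = S · (grow INR)/(grow KRW) = 0.06977 × 1.004020/1.0179953 = 0.06881218 INR per KRW.

0.068812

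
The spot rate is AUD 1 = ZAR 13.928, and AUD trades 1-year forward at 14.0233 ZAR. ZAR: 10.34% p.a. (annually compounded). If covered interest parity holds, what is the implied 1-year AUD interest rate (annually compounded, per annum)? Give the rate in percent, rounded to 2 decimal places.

T = 1 year.
CIP gives F = S · g_ZAR/g_AUD, so g_ZAR/g_AUD = 14.0233/13.928 = 1.0068423.
The ZAR side grows by (1 + 0.1034)^1 = 1.103400.
So the AUD growth factor = 1.0959015.
Annualise: 1.0959015^(1/1) − 1 = 0.095902 = 9.59%.

9.59%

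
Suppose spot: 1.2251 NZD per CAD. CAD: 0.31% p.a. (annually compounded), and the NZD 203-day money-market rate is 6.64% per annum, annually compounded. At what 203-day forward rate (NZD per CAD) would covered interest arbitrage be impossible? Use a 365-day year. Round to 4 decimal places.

1.2675

T = 203/365 years.
NZD growth factor: (1 + 0.0664)^(203/365) = 1.0364019.
CAD accumulates by (1 + 0.0031)^(203/365) = 1.0017229.
CIP: F = S · (grow NZD)/(grow CAD) = 1.2251 × 1.0364019/1.0017229 = 1.267512 NZD per CAD.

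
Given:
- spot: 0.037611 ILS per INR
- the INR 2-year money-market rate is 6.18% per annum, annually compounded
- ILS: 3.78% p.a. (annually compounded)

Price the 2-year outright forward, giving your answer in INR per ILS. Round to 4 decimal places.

T = 2 years.
Growth of 1 ILS over T: (1 + 0.0378)^2 = 1.07702884.
INR accumulates by (1 + 0.0618)^2 = 1.12741924.
Forward (ILS per INR) = 0.037611 × 1.07702884 / 1.12741924 = 0.035929963.
Quoted the other way: 1/0.035929963 = 27.8319 INR per ILS.

27.8319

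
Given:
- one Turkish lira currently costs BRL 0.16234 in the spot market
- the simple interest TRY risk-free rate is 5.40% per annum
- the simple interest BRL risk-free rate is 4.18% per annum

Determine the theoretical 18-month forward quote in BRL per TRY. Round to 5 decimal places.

T = 18/12 years.
Growth of 1 BRL over T: 1 + 0.0418×18/12 = 1.062700.
TRY accumulates by 1 + 0.0540×18/12 = 1.081000.
So F = 0.16234 × 1.062700 / 1.081000 = 0.1595918 (BRL/TRY).

0.15959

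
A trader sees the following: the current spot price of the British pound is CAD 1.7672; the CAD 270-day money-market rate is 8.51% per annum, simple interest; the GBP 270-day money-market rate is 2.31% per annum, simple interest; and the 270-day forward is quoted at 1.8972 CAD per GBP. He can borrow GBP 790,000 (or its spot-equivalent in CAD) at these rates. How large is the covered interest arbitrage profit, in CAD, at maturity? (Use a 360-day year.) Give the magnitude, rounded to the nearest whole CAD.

T = 270/360 years.
Route A — deposit GBP, sell forward: 790,000 × 1.017325 × 1.8972 = CAD 1,524,754.50.
Route B — convert at spot, deposit CAD: 790,000 × 1.7672 × 1.063825 = CAD 1,485,193.32.
The quoted forward overvalues GBP, so borrow CAD, buy GBP at spot, deposit the GBP at 2.31%, and sell the proceeds forward at 1.8972.
Profit = 1,524,754.50 − 1,485,193.32 = CAD 39,561.

CAD 39,561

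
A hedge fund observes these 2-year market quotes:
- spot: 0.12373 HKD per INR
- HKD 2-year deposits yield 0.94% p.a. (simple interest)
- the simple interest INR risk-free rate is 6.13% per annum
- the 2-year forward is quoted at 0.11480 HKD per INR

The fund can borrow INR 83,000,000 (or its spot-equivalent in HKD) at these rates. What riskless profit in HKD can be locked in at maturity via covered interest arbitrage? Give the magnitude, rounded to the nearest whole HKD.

HKD 233,924

T = 2 years.
Keep in INR, deliver into the forward: 83,000,000·1.122600·0.11480 = HKD 10,696,581.84.
Swap to HKD now, deposit: 83,000,000·0.12373·1.018800 = HKD 10,462,658.29.
The quoted forward overvalues INR, so borrow HKD, buy INR at spot, deposit the INR at 6.13%, and sell the proceeds forward at 0.11480.
Profit = 10,696,581.84 − 10,462,658.29 = HKD 233,924.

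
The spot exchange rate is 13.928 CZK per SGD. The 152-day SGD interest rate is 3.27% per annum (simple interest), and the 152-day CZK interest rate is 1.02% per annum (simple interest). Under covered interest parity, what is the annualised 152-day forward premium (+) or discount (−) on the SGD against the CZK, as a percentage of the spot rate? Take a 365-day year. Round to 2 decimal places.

T = 152/365 years.
CIP forward (CZK per SGD) = 13.928 × 1.0042477/1.0136175 = 13.799251.
Annualised premium = (F − S)/S × (1/T) = (13.799251 − 13.928)/13.928 ÷ (152/365) = -2.22%.

-2.22%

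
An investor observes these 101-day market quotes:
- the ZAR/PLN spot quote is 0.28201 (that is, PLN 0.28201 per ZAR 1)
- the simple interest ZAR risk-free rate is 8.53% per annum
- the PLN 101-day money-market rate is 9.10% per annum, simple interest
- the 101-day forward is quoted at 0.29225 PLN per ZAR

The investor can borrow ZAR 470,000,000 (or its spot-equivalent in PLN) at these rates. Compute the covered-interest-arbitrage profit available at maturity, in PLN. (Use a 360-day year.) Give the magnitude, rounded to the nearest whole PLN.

T = 101/360 years.
Keep in ZAR, deliver into the forward: 470,000,000·1.02393138889·0.29225 = PLN 140,644,655.75.
Swap to PLN now, deposit: 470,000,000·0.28201·1.02553055556 = PLN 135,928,639.83.
The quoted forward overvalues ZAR, so borrow PLN, buy ZAR at spot, deposit the ZAR at 8.53%, and sell the proceeds forward at 0.29225.
Arbitrage profit = |140,644,655.75 − 135,928,639.83| = PLN 4,716,016.

PLN 4,716,016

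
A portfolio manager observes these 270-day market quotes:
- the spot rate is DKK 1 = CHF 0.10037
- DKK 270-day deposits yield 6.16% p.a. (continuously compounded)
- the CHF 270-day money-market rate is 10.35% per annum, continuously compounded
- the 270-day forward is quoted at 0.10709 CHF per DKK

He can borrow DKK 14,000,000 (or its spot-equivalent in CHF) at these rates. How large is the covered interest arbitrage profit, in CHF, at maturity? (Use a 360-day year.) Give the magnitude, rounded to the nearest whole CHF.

T = 270/360 years.
Invest the DKK and cover forward: 14,000,000 × 1.047283847 × 0.10709 = CHF 1,570,150.78.
Convert at spot and invest in CHF: 14,000,000 × 0.10037 × 1.080717314 = CHF 1,518,602.36.
The quoted forward overvalues DKK, so borrow CHF, buy DKK at spot, deposit the DKK at 6.16%, and sell the proceeds forward at 0.10709.
The gap between the two covered legs is CHF 51,548.

CHF 51,548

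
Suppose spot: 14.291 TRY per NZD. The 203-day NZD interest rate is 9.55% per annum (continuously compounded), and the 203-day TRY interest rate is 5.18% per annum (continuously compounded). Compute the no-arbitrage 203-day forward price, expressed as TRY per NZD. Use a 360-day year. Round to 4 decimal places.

13.9431

T = 203/360 years.
TRY growth factor: e^(0.0518×203/360) = 1.02964022.
Growth of 1 NZD over T: e^(0.0955×203/360) = 1.05532776.
CIP: F = S · (grow TRY)/(grow NZD) = 14.291 × 1.02964022/1.05532776 = 13.943145 TRY per NZD.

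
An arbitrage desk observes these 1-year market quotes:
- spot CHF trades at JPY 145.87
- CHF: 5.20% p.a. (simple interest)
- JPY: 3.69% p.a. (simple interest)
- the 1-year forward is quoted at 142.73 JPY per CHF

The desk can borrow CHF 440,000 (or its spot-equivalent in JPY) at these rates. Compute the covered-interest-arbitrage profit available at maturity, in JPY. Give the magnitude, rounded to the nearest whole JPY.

T = 1 year.
Keep in CHF, deliver into the forward: 440,000·1.052000·142.73 = JPY 66,066,862.40.
Swap to JPY now, deposit: 440,000·145.87·1.036900 = JPY 66,551,145.32.
The quoted forward undervalues CHF, so borrow CHF, convert to JPY at spot, deposit the JPY at 3.69%, and buy CHF forward at 142.73 to cover the loan.
Profit = 66,551,145.32 − 66,066,862.40 = JPY 484,283.

JPY 484,283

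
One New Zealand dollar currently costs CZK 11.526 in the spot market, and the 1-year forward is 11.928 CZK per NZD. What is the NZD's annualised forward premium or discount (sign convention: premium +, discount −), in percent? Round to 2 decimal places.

T = 1 year.
Period premium: (11.928 − 11.526)/11.526 = 0.0348777.
Annualise by dividing by T: 0.0348777 / 1 = 0.034878 → 3.49%.

+3.49%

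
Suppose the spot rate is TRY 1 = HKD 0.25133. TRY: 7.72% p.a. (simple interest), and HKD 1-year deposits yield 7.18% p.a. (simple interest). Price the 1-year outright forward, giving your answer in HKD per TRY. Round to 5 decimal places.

T = 1 year.
HKD growth factor: 1 + 0.0718×1 = 1.071800.
TRY growth factor: 1 + 0.0772×1 = 1.077200.
CIP: F = S · (grow HKD)/(grow TRY) = 0.25133 × 1.071800/1.077200 = 0.2500701 HKD per TRY.

0.25007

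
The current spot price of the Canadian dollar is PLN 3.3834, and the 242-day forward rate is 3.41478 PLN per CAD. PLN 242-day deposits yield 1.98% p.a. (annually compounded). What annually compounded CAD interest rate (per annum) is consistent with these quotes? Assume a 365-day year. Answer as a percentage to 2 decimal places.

0.57%

T = 242/365 years.
By CIP, F/S equals the PLN-to-CAD growth ratio: 3.41478/3.3834 = 1.0092747.
PLN growth factor: (1 + 0.0198)^(242/365) = 1.0130843.
Hence g_CAD = 1.0037746.
r = 1.0037746^(365/242) − 1 = 0.005699 → 0.57%.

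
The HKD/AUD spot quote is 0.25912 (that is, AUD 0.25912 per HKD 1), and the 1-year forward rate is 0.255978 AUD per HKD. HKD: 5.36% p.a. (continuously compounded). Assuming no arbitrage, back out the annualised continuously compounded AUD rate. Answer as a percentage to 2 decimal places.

T = 1 year.
By CIP, F/S equals the AUD-to-HKD growth ratio: 0.255978/0.25912 = 0.9878743.
The HKD side grows by e^(0.0536×1) = 1.0550625.
Hence g_AUD = 1.0422691.
Take logs: ln 1.0422691 / 1 = 0.041400, so 4.14%.

4.14%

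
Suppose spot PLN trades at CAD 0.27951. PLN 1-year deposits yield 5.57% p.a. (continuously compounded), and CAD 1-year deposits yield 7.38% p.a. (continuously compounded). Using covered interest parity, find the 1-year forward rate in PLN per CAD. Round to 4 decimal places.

T = 1 year.
Growth of 1 CAD over T: e^(0.0738×1) = 1.0765915.
Growth of 1 PLN over T: e^(0.0557×1) = 1.0572805.
CIP: F = S · (grow CAD)/(grow PLN) = 0.27951 × 1.0765915/1.0572805 = 0.2846152 CAD per PLN.
Quoted the other way: 1/0.2846152 = 3.5135 PLN per CAD.

3.5135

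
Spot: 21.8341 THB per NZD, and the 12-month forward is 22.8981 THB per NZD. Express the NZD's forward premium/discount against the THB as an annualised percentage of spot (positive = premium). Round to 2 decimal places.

T = 1 year.
NZD trades forward at +4.87311% vs spot over the period.
Annualise by dividing by T: 0.0487311 / 1 = 0.048731 → 4.87%.

+4.87%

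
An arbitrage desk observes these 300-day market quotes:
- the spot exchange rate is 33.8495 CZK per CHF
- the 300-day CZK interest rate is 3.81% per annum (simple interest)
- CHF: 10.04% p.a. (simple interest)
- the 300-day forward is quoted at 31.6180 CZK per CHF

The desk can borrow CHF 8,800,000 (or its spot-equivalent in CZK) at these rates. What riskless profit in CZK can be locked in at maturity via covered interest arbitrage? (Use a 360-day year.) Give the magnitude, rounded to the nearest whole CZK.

T = 300/360 years.
Route A — deposit CHF, sell forward: 8,800,000 × 1.08366666667 × 31.6180 = CZK 301,517,679.47.
Route B — convert at spot, deposit CZK: 8,800,000 × 33.8495 × 1.031750 = CZK 307,333,150.30.
The quoted forward undervalues CHF, so borrow CHF, convert to CZK at spot, deposit the CZK at 3.81%, and buy CHF forward at 31.6180 to cover the loan.
The gap between the two covered legs is CZK 5,815,471.

CZK 5,815,471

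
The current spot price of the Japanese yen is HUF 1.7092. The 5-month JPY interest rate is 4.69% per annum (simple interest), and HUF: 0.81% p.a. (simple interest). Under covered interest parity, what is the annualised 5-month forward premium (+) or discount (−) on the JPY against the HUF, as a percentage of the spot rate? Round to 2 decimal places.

-3.81%

T = 5/12 years.
F = S · g_HUF/g_JPY = 1.7092 × 1.003375/1.0195417 = 1.6820975.
(F − S)/S ÷ T = (1.6820975 − 1.7092)/1.7092/(5/12) = -0.038056 → -3.81%.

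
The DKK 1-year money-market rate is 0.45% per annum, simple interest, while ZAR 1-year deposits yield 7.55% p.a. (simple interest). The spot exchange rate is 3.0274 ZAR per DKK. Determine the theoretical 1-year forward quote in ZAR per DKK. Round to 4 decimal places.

T = 1 year.
ZAR growth factor: 1 + 0.0755×1 = 1.075500.
Growth of 1 DKK over T: 1 + 0.0045×1 = 1.004500.
CIP: F = S · (grow ZAR)/(grow DKK) = 3.0274 × 1.075500/1.004500 = 3.241382 ZAR per DKK.

3.2414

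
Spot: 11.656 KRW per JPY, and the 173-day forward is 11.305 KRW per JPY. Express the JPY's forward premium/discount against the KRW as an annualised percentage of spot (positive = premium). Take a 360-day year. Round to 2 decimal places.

-6.27%

T = 173/360 years.
Period premium: (11.305 − 11.656)/11.656 = -0.0301132.
Annualise by dividing by T: -0.0301132 / (173/360) = -0.062663 → -6.27%.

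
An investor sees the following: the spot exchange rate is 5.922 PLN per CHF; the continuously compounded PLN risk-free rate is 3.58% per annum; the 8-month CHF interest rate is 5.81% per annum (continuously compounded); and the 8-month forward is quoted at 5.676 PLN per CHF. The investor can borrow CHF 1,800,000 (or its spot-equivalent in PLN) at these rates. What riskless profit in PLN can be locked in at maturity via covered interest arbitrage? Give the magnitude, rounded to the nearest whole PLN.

T = 8/12 years.
Invest the CHF and cover forward: 1,800,000 × 1.0394932485 × 5.676 = PLN 10,620,294.62.
Convert at spot and invest in PLN: 1,800,000 × 5.922 × 1.024153755 = PLN 10,917,069.37.
The quoted forward undervalues CHF, so borrow CHF, convert to PLN at spot, deposit the PLN at 3.58%, and buy CHF forward at 5.676 to cover the loan.
Arbitrage profit = |10,620,294.62 − 10,917,069.37| = PLN 296,775.

PLN 296,775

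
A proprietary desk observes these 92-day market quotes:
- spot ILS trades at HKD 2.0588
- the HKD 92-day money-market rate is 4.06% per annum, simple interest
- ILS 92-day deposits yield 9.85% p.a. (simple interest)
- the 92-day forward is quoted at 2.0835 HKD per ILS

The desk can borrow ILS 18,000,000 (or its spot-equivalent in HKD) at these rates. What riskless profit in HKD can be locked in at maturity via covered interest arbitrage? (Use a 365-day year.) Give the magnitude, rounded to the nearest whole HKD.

T = 92/365 years.
Keep in ILS, deliver into the forward: 18,000,000·1.0248273973·2.0835 = HKD 38,434,101.88.
Swap to HKD now, deposit: 18,000,000·2.0588·1.0102334247 = HKD 37,437,634.35.
The quoted forward overvalues ILS, so borrow HKD, buy ILS at spot, deposit the ILS at 9.85%, and sell the proceeds forward at 2.0835.
Profit = 38,434,101.88 − 37,437,634.35 = HKD 996,468.

HKD 996,468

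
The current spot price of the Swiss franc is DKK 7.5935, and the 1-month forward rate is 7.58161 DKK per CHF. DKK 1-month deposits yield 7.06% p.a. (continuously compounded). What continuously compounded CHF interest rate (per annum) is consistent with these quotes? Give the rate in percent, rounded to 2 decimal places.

8.94%

T = 1/12 years.
CIP gives F = S · g_DKK/g_CHF, so g_DKK/g_CHF = 7.58161/7.5935 = 0.9984342.
DKK growth factor: e^(0.0706×1/12) = 1.0059007.
Hence g_CHF = 1.0074782.
Take logs: ln 1.0074782 / (1/12) = 0.089405, so 8.94%.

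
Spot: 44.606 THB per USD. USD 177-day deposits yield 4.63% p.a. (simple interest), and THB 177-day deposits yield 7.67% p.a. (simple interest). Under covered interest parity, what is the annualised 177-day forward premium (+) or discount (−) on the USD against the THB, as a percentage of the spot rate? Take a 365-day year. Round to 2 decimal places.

T = 177/365 years.
No-arbitrage forward: 44.606 × 1.0371942 / 1.0224523 = 45.249137 THB/USD.
(F − S)/S ÷ T = (45.249137 − 44.606)/44.606/(177/365) = 0.029732 → 2.97%.

+2.97%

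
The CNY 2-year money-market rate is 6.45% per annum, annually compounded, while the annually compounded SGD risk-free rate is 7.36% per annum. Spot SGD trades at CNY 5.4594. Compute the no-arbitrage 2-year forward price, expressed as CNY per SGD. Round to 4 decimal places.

5.3672

T = 2 years.
CNY accumulates by (1 + 0.0645)^2 = 1.1331602.
SGD accumulates by (1 + 0.0736)^2 = 1.152617.
CIP: F = S · (grow CNY)/(grow SGD) = 5.4594 × 1.1331602/1.152617 = 5.367242 CNY per SGD.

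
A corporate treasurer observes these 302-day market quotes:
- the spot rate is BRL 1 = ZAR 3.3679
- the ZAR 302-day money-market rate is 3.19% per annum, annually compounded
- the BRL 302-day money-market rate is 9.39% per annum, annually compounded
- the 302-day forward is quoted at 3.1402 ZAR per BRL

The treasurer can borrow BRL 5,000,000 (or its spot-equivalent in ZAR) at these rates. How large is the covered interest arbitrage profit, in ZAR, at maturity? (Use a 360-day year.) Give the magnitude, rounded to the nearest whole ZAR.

ZAR 360,228

T = 302/360 years.
Route A — deposit BRL, sell forward: 5,000,000 × 1.0781964419 × 3.1402 = ZAR 16,928,762.33.
Route B — convert at spot, deposit ZAR: 5,000,000 × 3.3679 × 1.026692623 = ZAR 17,288,990.43.
The quoted forward undervalues BRL, so borrow BRL, convert to ZAR at spot, deposit the ZAR at 3.19%, and buy BRL forward at 3.1402 to cover the loan.
Arbitrage profit = |16,928,762.33 − 17,288,990.43| = ZAR 360,228.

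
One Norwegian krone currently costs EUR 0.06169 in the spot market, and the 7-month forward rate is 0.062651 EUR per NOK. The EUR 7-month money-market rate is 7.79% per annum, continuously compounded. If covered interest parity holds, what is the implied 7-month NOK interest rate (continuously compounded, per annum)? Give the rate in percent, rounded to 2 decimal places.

5.14%

T = 7/12 years.
CIP gives F = S · g_EUR/g_NOK, so g_EUR/g_NOK = 0.062651/0.06169 = 1.0155779.
EUR growth factor: e^(0.0779×7/12) = 1.046490.
So the NOK growth factor = 1.0304379.
Take logs: ln 1.0304379 / (7/12) = 0.051401, so 5.14%.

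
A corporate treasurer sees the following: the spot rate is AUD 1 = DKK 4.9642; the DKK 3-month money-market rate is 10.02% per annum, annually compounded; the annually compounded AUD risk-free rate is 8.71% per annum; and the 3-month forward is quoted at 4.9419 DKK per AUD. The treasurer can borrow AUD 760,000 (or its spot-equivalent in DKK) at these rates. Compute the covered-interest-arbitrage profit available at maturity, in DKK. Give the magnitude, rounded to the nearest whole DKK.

DKK 28,859

T = 3/12 years.
Invest the AUD and cover forward: 760,000 × 1.021097879 × 4.9419 = DKK 3,835,084.34.
Convert at spot and invest in DKK: 760,000 × 4.9642 × 1.024160237 = DKK 3,863,943.55.
The quoted forward undervalues AUD, so borrow AUD, convert to DKK at spot, deposit the DKK at 10.02%, and buy AUD forward at 4.9419 to cover the loan.
Profit = 3,863,943.55 − 3,835,084.34 = DKK 28,859.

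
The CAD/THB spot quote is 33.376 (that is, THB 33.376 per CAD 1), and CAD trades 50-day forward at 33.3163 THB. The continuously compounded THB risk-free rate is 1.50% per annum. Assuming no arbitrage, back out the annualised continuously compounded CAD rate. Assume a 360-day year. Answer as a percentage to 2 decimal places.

T = 50/360 years.
By CIP, F/S equals the THB-to-CAD growth ratio: 33.3163/33.376 = 0.9982113.
THB growth factor: e^(0.0150×50/360) = 1.0020855.
Hence g_CAD = 1.0038811.
Take logs: ln 1.0038811 / (50/360) = 0.027890, so 2.79%.

2.79%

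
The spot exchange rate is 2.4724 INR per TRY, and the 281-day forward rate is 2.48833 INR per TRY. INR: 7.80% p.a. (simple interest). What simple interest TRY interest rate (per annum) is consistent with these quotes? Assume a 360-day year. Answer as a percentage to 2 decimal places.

6.93%

T = 281/360 years.
F/S = 2.48833/2.4724 = 1.0064431 = (growth of INR) / (growth of TRY).
INR growth factor: 1 + 0.0780×281/360 = 1.0608833.
That pins the TRY growth at 1.0540917.
(1.0540917 − 1)/T = 0.069299, i.e. 6.93%.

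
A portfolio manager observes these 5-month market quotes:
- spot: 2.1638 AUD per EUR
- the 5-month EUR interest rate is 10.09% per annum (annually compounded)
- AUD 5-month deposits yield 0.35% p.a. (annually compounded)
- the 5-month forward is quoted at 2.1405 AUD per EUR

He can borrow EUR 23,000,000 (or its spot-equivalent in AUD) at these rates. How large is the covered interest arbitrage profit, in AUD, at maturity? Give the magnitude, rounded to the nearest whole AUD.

AUD 1,403,506

T = 5/12 years.
Invest the EUR and cover forward: 23,000,000 × 1.0408662973 × 2.1405 = AUD 51,243,409.12.
Convert at spot and invest in AUD: 23,000,000 × 2.1638 × 1.0014568474 = AUD 49,839,903.51.
The quoted forward overvalues EUR, so borrow AUD, buy EUR at spot, deposit the EUR at 10.09%, and sell the proceeds forward at 2.1405.
Profit = 51,243,409.12 − 49,839,903.51 = AUD 1,403,506.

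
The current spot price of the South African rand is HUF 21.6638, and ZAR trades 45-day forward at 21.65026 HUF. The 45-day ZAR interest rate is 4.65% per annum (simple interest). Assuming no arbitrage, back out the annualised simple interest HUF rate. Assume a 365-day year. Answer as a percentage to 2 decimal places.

4.14%

T = 45/365 years.
CIP gives F = S · g_HUF/g_ZAR, so g_HUF/g_ZAR = 21.65026/21.6638 = 0.9993750.
ZAR growth factor: 1 + 0.0465×45/365 = 1.0057329.
That pins the HUF growth at 1.0051043.
r = (1.0051043 − 1)/(45/365) = 0.041402 → 4.14%.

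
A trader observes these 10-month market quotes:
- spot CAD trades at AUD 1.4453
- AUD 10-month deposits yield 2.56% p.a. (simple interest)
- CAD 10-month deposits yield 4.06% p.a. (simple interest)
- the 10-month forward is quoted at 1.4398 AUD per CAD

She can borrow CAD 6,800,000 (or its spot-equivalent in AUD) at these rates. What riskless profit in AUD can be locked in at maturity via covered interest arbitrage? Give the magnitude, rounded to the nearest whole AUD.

T = 10/12 years.
Route A — deposit CAD, sell forward: 6,800,000 × 1.033833333 × 1.4398 = AUD 10,121,889.98.
Route B — convert at spot, deposit AUD: 6,800,000 × 1.4453 × 1.021333333 = AUD 10,037,704.85.
The quoted forward overvalues CAD, so borrow AUD, buy CAD at spot, deposit the CAD at 4.06%, and sell the proceeds forward at 1.4398.
Profit = 10,121,889.98 − 10,037,704.85 = AUD 84,185.

AUD 84,185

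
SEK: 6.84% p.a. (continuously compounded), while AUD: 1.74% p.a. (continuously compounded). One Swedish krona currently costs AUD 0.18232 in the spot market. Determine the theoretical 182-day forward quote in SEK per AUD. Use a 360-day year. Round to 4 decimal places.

T = 182/360 years.
Growth of 1 AUD over T: e^(0.0174×182/360) = 1.0088355.
Growth of 1 SEK over T: e^(0.0684×182/360) = 1.0351848.
Forward (AUD per SEK) = 0.18232 × 1.0088355 / 1.0351848 = 0.1776793.
Quoted the other way: 1/0.1776793 = 5.6281 SEK per AUD.

5.6281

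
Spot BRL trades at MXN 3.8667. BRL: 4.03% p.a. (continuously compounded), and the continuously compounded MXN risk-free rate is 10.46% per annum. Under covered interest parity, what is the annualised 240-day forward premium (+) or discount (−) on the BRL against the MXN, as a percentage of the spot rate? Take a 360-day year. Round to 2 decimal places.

+6.57%

T = 240/360 years.
CIP forward (MXN per BRL) = 3.8667 × 1.0722222/1.0272308 = 4.0360565.
Annualised premium = (F − S)/S × (1/T) = (4.0360565 − 3.8667)/3.8667 ÷ (240/360) = 6.57%.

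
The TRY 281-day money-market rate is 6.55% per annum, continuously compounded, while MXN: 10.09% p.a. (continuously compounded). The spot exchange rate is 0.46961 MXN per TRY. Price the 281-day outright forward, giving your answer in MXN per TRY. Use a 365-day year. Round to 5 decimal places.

T = 281/365 years.
Growth of 1 MXN over T: e^(0.1009×281/365) = 1.0807759.
TRY accumulates by e^(0.0655×281/365) = 1.0517191.
Forward (MXN per TRY) = 0.46961 × 1.0807759 / 1.0517191 = 0.4825843.

0.48258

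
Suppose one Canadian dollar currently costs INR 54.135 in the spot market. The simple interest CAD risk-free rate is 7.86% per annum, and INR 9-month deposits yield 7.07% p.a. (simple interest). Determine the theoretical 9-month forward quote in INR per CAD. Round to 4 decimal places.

T = 9/12 years.
Growth of 1 INR over T: 1 + 0.0707×9/12 = 1.053025.
CAD growth factor: 1 + 0.0786×9/12 = 1.058950.
So F = 54.135 × 1.053025 / 1.058950 = 53.832106 (INR/CAD).

53.8321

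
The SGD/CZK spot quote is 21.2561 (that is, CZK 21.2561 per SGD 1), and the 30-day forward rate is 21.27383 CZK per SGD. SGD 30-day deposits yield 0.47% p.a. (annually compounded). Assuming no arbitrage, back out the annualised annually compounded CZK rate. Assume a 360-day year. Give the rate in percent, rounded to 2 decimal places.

1.48%

T = 30/360 years.
F/S = 21.27383/21.2561 = 1.0008341 = (growth of CZK) / (growth of SGD).
The SGD side grows by (1 + 0.0047)^(30/360) = 1.0003908.
Hence g_CZK = 1.0012252.
r = 1.0012252^(360/30) − 1 = 0.014802 → 1.48%.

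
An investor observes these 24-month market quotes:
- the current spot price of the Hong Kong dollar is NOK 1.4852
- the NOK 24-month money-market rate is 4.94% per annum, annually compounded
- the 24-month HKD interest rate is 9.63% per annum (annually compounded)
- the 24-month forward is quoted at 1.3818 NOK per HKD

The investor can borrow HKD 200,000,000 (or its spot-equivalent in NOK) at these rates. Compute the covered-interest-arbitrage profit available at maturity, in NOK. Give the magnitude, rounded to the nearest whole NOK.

NOK 5,037,376

T = 2 years.
Keep in HKD, deliver into the forward: 200,000,000·1.20187369·1.3818 = NOK 332,149,812.97.
Swap to NOK now, deposit: 200,000,000·1.4852·1.10124036 = NOK 327,112,436.53.
The quoted forward overvalues HKD, so borrow NOK, buy HKD at spot, deposit the HKD at 9.63%, and sell the proceeds forward at 1.3818.
The gap between the two covered legs is NOK 5,037,376.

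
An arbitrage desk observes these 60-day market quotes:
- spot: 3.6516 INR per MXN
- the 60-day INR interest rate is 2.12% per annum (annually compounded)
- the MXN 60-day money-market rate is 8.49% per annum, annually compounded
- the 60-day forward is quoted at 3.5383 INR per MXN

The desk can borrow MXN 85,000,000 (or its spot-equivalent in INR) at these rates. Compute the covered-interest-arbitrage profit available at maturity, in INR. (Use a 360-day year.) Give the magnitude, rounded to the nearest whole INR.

T = 60/360 years.
Route A — deposit MXN, sell forward: 85,000,000 × 1.01367394764 × 3.5383 = INR 304,868,014.96.
Route B — convert at spot, deposit INR: 85,000,000 × 3.6516 × 1.0035025206 = INR 311,473,133.36.
The quoted forward undervalues MXN, so borrow MXN, convert to INR at spot, deposit the INR at 2.12%, and buy MXN forward at 3.5383 to cover the loan.
Arbitrage profit = |304,868,014.96 − 311,473,133.36| = INR 6,605,118.

INR 6,605,118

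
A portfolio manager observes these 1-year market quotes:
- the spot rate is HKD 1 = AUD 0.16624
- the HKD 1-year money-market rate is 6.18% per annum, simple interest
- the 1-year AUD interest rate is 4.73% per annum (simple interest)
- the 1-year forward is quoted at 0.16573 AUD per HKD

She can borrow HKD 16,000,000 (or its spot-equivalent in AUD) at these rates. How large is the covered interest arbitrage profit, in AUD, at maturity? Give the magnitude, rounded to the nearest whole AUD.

T = 1 year.
Invest the HKD and cover forward: 16,000,000 × 1.061800 × 0.16573 = AUD 2,815,553.82.
Convert at spot and invest in AUD: 16,000,000 × 0.16624 × 1.047300 = AUD 2,785,650.43.
The quoted forward overvalues HKD, so borrow AUD, buy HKD at spot, deposit the HKD at 6.18%, and sell the proceeds forward at 0.16573.
The gap between the two covered legs is AUD 29,903.

AUD 29,903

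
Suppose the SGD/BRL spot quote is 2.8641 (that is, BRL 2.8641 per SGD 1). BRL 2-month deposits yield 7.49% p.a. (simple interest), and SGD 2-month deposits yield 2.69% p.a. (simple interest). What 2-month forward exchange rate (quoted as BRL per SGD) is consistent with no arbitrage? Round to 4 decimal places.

T = 2/12 years.
BRL growth factor: 1 + 0.0749×2/12 = 1.0124833.
Growth of 1 SGD over T: 1 + 0.0269×2/12 = 1.0044833.
So F = 2.8641 × 1.0124833 / 1.0044833 = 2.886911 (BRL/SGD).

2.8869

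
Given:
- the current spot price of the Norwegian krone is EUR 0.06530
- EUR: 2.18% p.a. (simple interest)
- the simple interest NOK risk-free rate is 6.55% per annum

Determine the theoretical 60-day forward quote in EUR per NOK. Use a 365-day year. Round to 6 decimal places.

0.064836

T = 60/365 years.
EUR growth factor: 1 + 0.0218×60/365 = 1.0035836.
NOK accumulates by 1 + 0.0655×60/365 = 1.0107671.
CIP: F = S · (grow EUR)/(grow NOK) = 0.0653 × 1.0035836/1.0107671 = 0.06483591 EUR per NOK.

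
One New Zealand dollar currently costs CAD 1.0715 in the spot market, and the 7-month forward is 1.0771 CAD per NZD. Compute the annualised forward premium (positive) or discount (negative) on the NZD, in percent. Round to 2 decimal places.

T = 7/12 years.
NZD trades forward at +0.52263% vs spot over the period.
Per annum: 0.0052263 / (7/12) = 0.008959 = 0.90%.

+0.90%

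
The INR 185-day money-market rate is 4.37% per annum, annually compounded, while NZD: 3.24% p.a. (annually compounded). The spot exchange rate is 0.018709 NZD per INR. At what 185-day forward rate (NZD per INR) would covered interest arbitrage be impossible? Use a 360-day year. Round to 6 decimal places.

0.018605

T = 185/360 years.
Growth of 1 NZD over T: (1 + 0.0324)^(185/360) = 1.0165209.
INR growth factor: (1 + 0.0437)^(185/360) = 1.0222234.
CIP: F = S · (grow NZD)/(grow INR) = 0.018709 × 1.0165209/1.0222234 = 0.01860463 NZD per INR.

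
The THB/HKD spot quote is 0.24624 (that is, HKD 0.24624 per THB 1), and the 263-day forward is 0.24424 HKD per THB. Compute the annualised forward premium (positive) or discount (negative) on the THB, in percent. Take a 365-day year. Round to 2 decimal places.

-1.13%

T = 263/365 years.
(F − S)/S = (0.24424 − 0.24624)/0.24624 = -0.0081222.
Per annum: -0.0081222 / (263/365) = -0.011272 = -1.13%.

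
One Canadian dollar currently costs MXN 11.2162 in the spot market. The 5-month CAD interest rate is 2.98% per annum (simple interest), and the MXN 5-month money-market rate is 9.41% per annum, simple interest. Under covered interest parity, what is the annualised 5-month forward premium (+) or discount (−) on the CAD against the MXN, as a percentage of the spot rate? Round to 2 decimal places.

T = 5/12 years.
F = S · g_MXN/g_CAD = 11.2162 × 1.0392083/1.0124167 = 11.5130145.
Annualised premium = (F − S)/S × (1/T) = (11.5130145 − 11.2162)/11.2162 ÷ (5/12) = 6.35%.

+6.35%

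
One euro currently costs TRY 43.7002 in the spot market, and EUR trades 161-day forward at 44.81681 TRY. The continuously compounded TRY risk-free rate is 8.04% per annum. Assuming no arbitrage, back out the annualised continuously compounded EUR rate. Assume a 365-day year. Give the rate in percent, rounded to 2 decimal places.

T = 161/365 years.
By CIP, F/S equals the TRY-to-EUR growth ratio: 44.81681/43.7002 = 1.0255516.
The TRY side grows by e^(0.0804×161/365) = 1.0361005.
So the EUR growth factor = 1.0102861.
Take logs: ln 1.0102861 / (161/365) = 0.023200, so 2.32%.

2.32%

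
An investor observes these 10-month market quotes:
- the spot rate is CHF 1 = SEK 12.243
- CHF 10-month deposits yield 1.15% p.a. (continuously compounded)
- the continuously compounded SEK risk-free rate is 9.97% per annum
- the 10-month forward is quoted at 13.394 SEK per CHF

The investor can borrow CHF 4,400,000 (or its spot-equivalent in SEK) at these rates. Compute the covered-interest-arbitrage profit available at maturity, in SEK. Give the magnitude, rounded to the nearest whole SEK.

SEK 965,079

T = 10/12 years.
Invest the CHF and cover forward: 4,400,000 × 1.0096294005 × 13.394 = SEK 59,501,095.24.
Convert at spot and invest in SEK: 4,400,000 × 12.243 × 1.0866323575 = SEK 58,536,015.79.
The quoted forward overvalues CHF, so borrow SEK, buy CHF at spot, deposit the CHF at 1.15%, and sell the proceeds forward at 13.394.
The gap between the two covered legs is SEK 965,079.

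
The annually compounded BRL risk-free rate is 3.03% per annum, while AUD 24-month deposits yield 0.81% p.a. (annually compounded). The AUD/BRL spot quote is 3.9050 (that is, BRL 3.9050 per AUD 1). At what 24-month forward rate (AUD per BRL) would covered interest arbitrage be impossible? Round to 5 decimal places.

0.24517

T = 2 years.
BRL growth factor: (1 + 0.0303)^2 = 1.0615181.
Growth of 1 AUD over T: (1 + 0.0081)^2 = 1.0162656.
Forward (BRL per AUD) = 3.905 × 1.0615181 / 1.0162656 = 4.078883.
Quoted the other way: 1/4.078883 = 0.24517 AUD per BRL.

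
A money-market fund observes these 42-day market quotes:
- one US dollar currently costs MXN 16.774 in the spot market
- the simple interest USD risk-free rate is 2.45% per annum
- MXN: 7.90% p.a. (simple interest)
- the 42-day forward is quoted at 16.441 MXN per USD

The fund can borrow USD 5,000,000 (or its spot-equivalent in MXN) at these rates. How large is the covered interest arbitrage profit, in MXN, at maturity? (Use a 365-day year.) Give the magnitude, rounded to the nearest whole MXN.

T = 42/365 years.
Route A — deposit USD, sell forward: 5,000,000 × 1.0028191781 × 16.441 = MXN 82,436,750.54.
Route B — convert at spot, deposit MXN: 5,000,000 × 16.774 × 1.009090411 = MXN 84,632,412.77.
The quoted forward undervalues USD, so borrow USD, convert to MXN at spot, deposit the MXN at 7.90%, and buy USD forward at 16.441 to cover the loan.
Profit = 84,632,412.77 − 82,436,750.54 = MXN 2,195,662.

MXN 2,195,662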